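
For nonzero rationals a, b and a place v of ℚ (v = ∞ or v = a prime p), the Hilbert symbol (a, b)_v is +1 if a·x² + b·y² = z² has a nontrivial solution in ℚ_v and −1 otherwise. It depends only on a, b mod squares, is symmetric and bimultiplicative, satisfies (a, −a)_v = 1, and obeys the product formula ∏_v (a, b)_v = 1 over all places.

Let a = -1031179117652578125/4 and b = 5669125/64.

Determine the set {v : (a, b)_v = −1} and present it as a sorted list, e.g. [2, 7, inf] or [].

Mod squares: a ≡ -3565, b ≡ 226765. Check v ∈ {∞, 2, 3, 5, 7, 11, 19, 23, 31}.
v=11: a=11^2·(≡10), b=11^1·(≡4) mod 11; (10|11)=-1, (4|11)=+1; (−1)^{2·1·5}·(-1)^1·(+1)^2 = -1.
v=19: a=19^2·(≡11), b=19^1·(≡8) mod 19; (11|19)=+1, (8|19)=-1; (−1)^{2·1·9}·(+1)^1·(-1)^2 = +1.
v=3: a=3^2·(≡2), b=3^0·(≡1) mod 3; (2|3)=-1, (1|3)=+1; (−1)^{2·0·1}·(-1)^0·(+1)^2 = +1.
v=5: a=5^7·(≡3), b=5^3·(≡2) mod 5; (3|5)=-1, (2|5)=-1; (−1)^{7·3·2}·(-1)^3·(-1)^7 = +1.
v=23: a=23^1·(≡6), b=23^0·(≡6) mod 23; (6|23)=+1, (6|23)=+1; (−1)^{1·0·11}·(+1)^0·(+1)^1 = +1.
v=31: a=31^3·(≡16), b=31^1·(≡3) mod 31; (16|31)=+1, (3|31)=-1; (−1)^{3·1·15}·(+1)^1·(-1)^3 = +1.
v=7: a=7^2·(≡5), b=7^1·(≡3) mod 7; (5|7)=-1, (3|7)=-1; (−1)^{2·1·3}·(-1)^1·(-1)^2 = -1.
v=2: v_2(a)=-2, v_2(b)=-6; units ≡ 3, 5 (mod 8); ε·ε+αω+βω = 1·0+-2·1+-6·1 ≡ 0  ⇒  (a,b)_2 = +1.
v=∞: -3565 < 0 and 226765 > 0  ⇒  (a,b)_∞ = +1.
|Ram(-3565, 226765)| = 2, even; anisotropic at {7, 11}.

[7, 11]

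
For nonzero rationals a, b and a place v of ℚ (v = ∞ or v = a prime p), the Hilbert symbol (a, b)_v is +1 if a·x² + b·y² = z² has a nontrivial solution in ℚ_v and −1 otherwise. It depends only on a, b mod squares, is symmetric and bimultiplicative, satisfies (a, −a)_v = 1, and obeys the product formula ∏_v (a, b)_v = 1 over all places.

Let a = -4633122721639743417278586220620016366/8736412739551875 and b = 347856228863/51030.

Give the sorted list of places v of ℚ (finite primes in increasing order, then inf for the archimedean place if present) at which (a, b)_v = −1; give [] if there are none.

[3, 5, 7, 11]

(a, b) ≡ (-858, 10010) mod (ℚ^×)²; places V = {2, 3, 5, 7, 11, 13, 29, 31, 37, 43, 47, ∞}.
(a,b)_43: α=4, u≡39; β=2, v≡32 (mod 43); (39|43)=-1, (32|43)=-1; sign (−1)^0·-1^2·-1^4 = +1.
(a,b)_3: α=-17, u≡2; β=-6, v≡2 (mod 3); (2|3)=-1, (2|3)=-1; sign (−1)^0·-1^-6·-1^-17 = -1.
(a,b)_7: α=-2, u≡5; β=-1, v≡1 (mod 7); (5|7)=-1, (1|7)=+1; sign (−1)^0·-1^-1·+1^-2 = -1.
(a,b)_11: α=5, u≡6; β=1, v≡7 (mod 11); (6|11)=-1, (7|11)=-1; sign (−1)^1·-1^1·-1^5 = -1.
(a,b)_2: α=1, β=-1; u≡3, v≡5 (mod 8); ε(u)ε(v)=1·0, αω(v)=1·1, βω(u)=-1·1; sum ≡ 0  ⇒  +1.
(a,b)_29: α=2, u≡10; β=0, v≡7 (mod 29); (10|29)=-1, (7|29)=+1; sign (−1)^0·-1^0·+1^2 = +1.
(a,b)_31: α=6, u≡18; β=2, v≡10 (mod 31); (18|31)=+1, (10|31)=+1; sign (−1)^0·+1^2·+1^6 = +1.
(a,b)_37: α=6, u≡26; β=2, v≡31 (mod 37); (26|37)=+1, (31|37)=-1; sign (−1)^0·+1^2·-1^6 = +1.
(a,b)_47: α=-2, u≡5; β=0, v≡40 (mod 47); (5|47)=-1, (40|47)=-1; sign (−1)^0·-1^0·-1^-2 = +1.
(a,b)_5: α=-4, u≡3; β=-1, v≡3 (mod 5); (3|5)=-1, (3|5)=-1; sign (−1)^0·-1^-1·-1^-4 = -1.
(a,b)_13: α=3, u≡10; β=1, v≡10 (mod 13); (10|13)=+1, (10|13)=+1; sign (−1)^0·+1^1·+1^3 = +1.
(a,b)_∞: sgn(-858)=−, sgn(10010)=+, so +1.
Ram(-858, 10010) = {3, 5, 7, 11}; no ℚ_3-point on the conic.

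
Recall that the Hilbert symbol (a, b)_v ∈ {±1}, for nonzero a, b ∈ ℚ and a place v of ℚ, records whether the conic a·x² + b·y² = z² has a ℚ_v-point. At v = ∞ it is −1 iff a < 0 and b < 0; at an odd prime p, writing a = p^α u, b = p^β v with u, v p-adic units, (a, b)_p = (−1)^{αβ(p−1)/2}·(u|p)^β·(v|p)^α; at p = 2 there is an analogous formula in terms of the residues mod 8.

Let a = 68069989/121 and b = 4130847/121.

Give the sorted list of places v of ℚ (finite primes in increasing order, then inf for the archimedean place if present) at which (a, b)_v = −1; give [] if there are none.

[19, 29]

Mod squares: a ≡ 402781, b ≡ 9367. Check v ∈ {∞, 2, 3, 7, 11, 13, 17, 19, 29, 43}.
v=3: a=3^0·(≡1), b=3^2·(≡1) mod 3; (1|3)=+1, (1|3)=+1; (−1)^{0·2·1}·(+1)^2·(+1)^0 = +1.
v=17: a=17^1·(≡11), b=17^1·(≡5) mod 17; (11|17)=-1, (5|17)=-1; (−1)^{1·1·8}·(-1)^1·(-1)^1 = +1.
v=∞: 402781 > 0 and 9367 > 0  ⇒  (a,b)_∞ = +1.
v=11: a=11^-2·(≡9), b=11^-2·(≡6) mod 11; (9|11)=+1, (6|11)=-1; (−1)^{-2·-2·5}·(+1)^-2·(-1)^-2 = +1.
v=13: a=13^2·(≡7), b=13^0·(≡8) mod 13; (7|13)=-1, (8|13)=-1; (−1)^{2·0·6}·(-1)^0·(-1)^2 = +1.
v=2: v_2(a)=0, v_2(b)=0; units ≡ 5, 7 (mod 8); ε·ε+αω+βω = 0·1+0·0+0·1 ≡ 0  ⇒  (a,b)_2 = +1.
v=29: a=29^1·(≡2), b=29^1·(≡28) mod 29; (2|29)=-1, (28|29)=+1; (−1)^{1·1·14}·(-1)^1·(+1)^1 = -1.
v=43: a=43^1·(≡35), b=43^0·(≡15) mod 43; (35|43)=+1, (15|43)=+1; (−1)^{1·0·21}·(+1)^0·(+1)^1 = +1.
v=19: a=19^1·(≡15), b=19^1·(≡13) mod 19; (15|19)=-1, (13|19)=-1; (−1)^{1·1·9}·(-1)^1·(-1)^1 = -1.
v=7: a=7^0·(≡4), b=7^2·(≡1) mod 7; (4|7)=+1, (1|7)=+1; (−1)^{0·2·3}·(+1)^2·(+1)^0 = +1.
Ram(402781, 9367) = {19, 29}; no ℚ_19-point on the conic.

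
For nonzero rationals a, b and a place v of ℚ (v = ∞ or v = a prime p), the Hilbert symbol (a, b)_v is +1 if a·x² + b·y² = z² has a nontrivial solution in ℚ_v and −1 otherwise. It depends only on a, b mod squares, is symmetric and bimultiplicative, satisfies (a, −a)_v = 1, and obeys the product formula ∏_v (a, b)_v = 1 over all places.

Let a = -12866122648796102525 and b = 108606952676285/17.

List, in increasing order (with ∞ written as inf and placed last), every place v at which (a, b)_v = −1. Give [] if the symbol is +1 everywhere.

Mod squares: a ≡ -18709901, b ≡ 44803761205. Check v ∈ {∞, 2, 5, 7, 17, 19, 29, 37, 43, 47, 53}.
v=5: a=5^2·(≡4), b=5^1·(≡1) mod 5; (4|5)=+1, (1|5)=+1; (−1)^{2·1·2}·(+1)^1·(+1)^2 = +1.
v=47: a=47^1·(≡8), b=47^1·(≡43) mod 47; (8|47)=+1, (43|47)=-1; (−1)^{1·1·23}·(+1)^1·(-1)^1 = +1.
v=∞: -18709901 < 0 and 44803761205 > 0  ⇒  (a,b)_∞ = +1.
v=37: a=37^1·(≡23), b=37^1·(≡12) mod 37; (23|37)=-1, (12|37)=+1; (−1)^{1·1·18}·(-1)^1·(+1)^1 = -1.
v=2: v_2(a)=0, v_2(b)=0; units ≡ 3, 5 (mod 8); ε·ε+αω+βω = 1·0+0·1+0·1 ≡ 0  ⇒  (a,b)_2 = +1.
v=29: a=29^3·(≡23), b=29^2·(≡11) mod 29; (23|29)=+1, (11|29)=-1; (−1)^{3·2·14}·(+1)^2·(-1)^3 = -1.
v=19: a=19^2·(≡9), b=19^1·(≡11) mod 19; (9|19)=+1, (11|19)=+1; (−1)^{2·1·9}·(+1)^1·(+1)^2 = +1.
v=43: a=43^2·(≡11), b=43^1·(≡4) mod 43; (11|43)=+1, (4|43)=+1; (−1)^{2·1·21}·(+1)^1·(+1)^2 = +1.
v=7: a=7^3·(≡4), b=7^3·(≡2) mod 7; (4|7)=+1, (2|7)=+1; (−1)^{3·3·3}·(+1)^3·(+1)^3 = -1.
v=53: a=53^1·(≡13), b=53^1·(≡47) mod 53; (13|53)=+1, (47|53)=+1; (−1)^{1·1·26}·(+1)^1·(+1)^1 = +1.
v=17: a=17^0·(≡12), b=17^-1·(≡10) mod 17; (12|17)=-1, (10|17)=-1; (−1)^{0·-1·8}·(-1)^-1·(-1)^0 = -1.
|Ram(-18709901, 44803761205)| = 4, even; anisotropic at {7, 17, 29, 37}.

[7, 17, 29, 37]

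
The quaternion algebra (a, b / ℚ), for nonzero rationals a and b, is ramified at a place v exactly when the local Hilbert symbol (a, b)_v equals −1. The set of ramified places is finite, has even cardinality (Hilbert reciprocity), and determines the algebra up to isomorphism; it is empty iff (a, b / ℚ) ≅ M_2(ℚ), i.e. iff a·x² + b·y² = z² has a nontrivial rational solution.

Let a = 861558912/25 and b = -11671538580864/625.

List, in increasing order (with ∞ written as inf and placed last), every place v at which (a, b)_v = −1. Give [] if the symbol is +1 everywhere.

[2, 31, 37, 41]

(a, b) ≡ (1495762, -20263087814) mod (ℚ^×)²; places V = {2, 3, 5, 17, 19, 23, 29, 31, 37, 41, ∞}.
(a,b)_23: α=0, u≡13; β=1, v≡1 (mod 23); (13|23)=+1, (1|23)=+1; sign (−1)^0·+1^1·+1^0 = +1.
(a,b)_31: α=0, u≡26; β=1, v≡13 (mod 31); (26|31)=-1, (13|31)=-1; sign (−1)^0·-1^1·-1^0 = -1.
(a,b)_17: α=1, u≡10; β=1, v≡11 (mod 17); (10|17)=-1, (11|17)=-1; sign (−1)^0·-1^1·-1^1 = +1.
(a,b)_29: α=1, u≡16; β=1, v≡16 (mod 29); (16|29)=+1, (16|29)=+1; sign (−1)^0·+1^1·+1^1 = +1.
(a,b)_5: α=-2, u≡2; β=-4, v≡1 (mod 5); (2|5)=-1, (1|5)=+1; sign (−1)^0·-1^-4·+1^-2 = +1.
(a,b)_19: α=0, u≡6; β=1, v≡9 (mod 19); (6|19)=+1, (9|19)=+1; sign (−1)^0·+1^1·+1^0 = +1.
(a,b)_37: α=1, u≡17; β=1, v≡4 (mod 37); (17|37)=-1, (4|37)=+1; sign (−1)^0·-1^1·+1^1 = -1.
(a,b)_2: α=7, β=7; u≡1, v≡5 (mod 8); ε(u)ε(v)=0·0, αω(v)=7·1, βω(u)=7·0; sum ≡ 1  ⇒  -1.
(a,b)_3: α=2, u≡1; β=2, v≡1 (mod 3); (1|3)=+1, (1|3)=+1; sign (−1)^0·+1^2·+1^2 = +1.
(a,b)_41: α=1, u≡1; β=1, v≡19 (mod 41); (1|41)=+1, (19|41)=-1; sign (−1)^0·+1^1·-1^1 = -1.
(a,b)_∞: sgn(1495762)=+, sgn(-20263087814)=−, so +1.
Ram(1495762, -20263087814) = {2, 31, 37, 41}; no ℚ_2-point on the conic.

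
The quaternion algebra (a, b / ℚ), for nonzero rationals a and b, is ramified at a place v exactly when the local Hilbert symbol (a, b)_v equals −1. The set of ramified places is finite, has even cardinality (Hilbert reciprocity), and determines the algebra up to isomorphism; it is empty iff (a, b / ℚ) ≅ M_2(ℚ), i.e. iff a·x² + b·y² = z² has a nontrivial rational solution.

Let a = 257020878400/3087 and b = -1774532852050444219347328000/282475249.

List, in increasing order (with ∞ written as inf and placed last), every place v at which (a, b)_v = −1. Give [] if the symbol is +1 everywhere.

(a, b) ≡ (23023, -55) mod (ℚ^×)²; places V = {2, 3, 5, 7, 11, 13, 17, 23, ∞}.
(a,b)_13: α=3, u≡3; β=8, v≡10 (mod 13); (3|13)=+1, (10|13)=+1; sign (−1)^0·+1^8·+1^3 = +1.
(a,b)_∞: sgn(23023)=+, sgn(-55)=−, so +1.
(a,b)_5: α=2, u≡3; β=3, v≡4 (mod 5); (3|5)=-1, (4|5)=+1; sign (−1)^0·-1^3·+1^2 = -1.
(a,b)_11: α=1, u≡3; β=3, v≡6 (mod 11); (3|11)=+1, (6|11)=-1; sign (−1)^1·+1^3·-1^1 = +1.
(a,b)_17: α=2, u≡12; β=6, v≡16 (mod 17); (12|17)=-1, (16|17)=+1; sign (−1)^0·-1^6·+1^2 = +1.
(a,b)_2: α=6, β=10; u≡7, v≡1 (mod 8); ε(u)ε(v)=1·0, αω(v)=6·0, βω(u)=10·0; sum ≡ 0  ⇒  +1.
(a,b)_7: α=-3, u≡3; β=-10, v≡1 (mod 7); (3|7)=-1, (1|7)=+1; sign (−1)^0·-1^-10·+1^-3 = +1.
(a,b)_23: α=1, u≡18; β=2, v≡10 (mod 23); (18|23)=+1, (10|23)=-1; sign (−1)^0·+1^2·-1^1 = -1.
(a,b)_3: α=-2, u≡1; β=0, v≡2 (mod 3); (1|3)=+1, (2|3)=-1; sign (−1)^0·+1^0·-1^-2 = +1.
(23023, -55 / ℚ) ramifies at {5, 23}: a division algebra.

[5, 23]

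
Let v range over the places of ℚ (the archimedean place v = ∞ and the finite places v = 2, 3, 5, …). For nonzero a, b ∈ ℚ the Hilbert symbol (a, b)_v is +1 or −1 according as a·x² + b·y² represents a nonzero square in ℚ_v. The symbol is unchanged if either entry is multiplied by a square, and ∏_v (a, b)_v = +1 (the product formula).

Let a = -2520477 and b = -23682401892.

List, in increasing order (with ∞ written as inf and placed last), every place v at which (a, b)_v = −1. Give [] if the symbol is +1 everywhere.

(a, b) ≡ (-37, -1073) mod (ℚ^×)²; places V = {2, 3, 29, 37, ∞}.
(a,b)_37: α=1, u≡33; β=1, v≡8 (mod 37); (33|37)=+1, (8|37)=-1; sign (−1)^0·+1^1·-1^1 = -1.
(a,b)_3: α=4, u≡2; β=8, v≡1 (mod 3); (2|3)=-1, (1|3)=+1; sign (−1)^0·-1^8·+1^4 = +1.
(a,b)_2: α=0, β=2; u≡3, v≡7 (mod 8); ε(u)ε(v)=1·1, αω(v)=0·0, βω(u)=2·1; sum ≡ 1  ⇒  -1.
(a,b)_∞: sgn(-37)=−, sgn(-1073)=−, so -1.
(a,b)_29: α=2, u≡19; β=3, v≡8 (mod 29); (19|29)=-1, (8|29)=-1; sign (−1)^0·-1^3·-1^2 = -1.
Ram(-37, -1073) = {2, 29, 37, ∞}; no ℚ_2-point on the conic.

[2, 29, 37, inf]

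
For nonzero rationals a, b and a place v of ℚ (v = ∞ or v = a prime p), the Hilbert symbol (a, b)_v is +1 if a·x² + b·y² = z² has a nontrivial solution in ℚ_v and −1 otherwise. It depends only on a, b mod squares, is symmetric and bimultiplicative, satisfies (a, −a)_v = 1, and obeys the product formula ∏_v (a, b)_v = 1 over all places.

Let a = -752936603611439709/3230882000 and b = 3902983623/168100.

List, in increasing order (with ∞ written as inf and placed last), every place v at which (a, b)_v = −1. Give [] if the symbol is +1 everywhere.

(a, b) ≡ (-1505, 903) mod (ℚ^×)²; places V = {2, 3, 5, 7, 11, 31, 41, 43, ∞}.
(a,b)_5: α=-3, u≡1; β=-2, v≡2 (mod 5); (1|5)=+1, (2|5)=-1; sign (−1)^0·+1^-2·-1^-3 = -1.
(a,b)_3: α=20, u≡1; β=7, v≡1 (mod 3); (1|3)=+1, (1|3)=+1; sign (−1)^0·+1^7·+1^20 = +1.
(a,b)_31: α=-2, u≡28; β=0, v≡25 (mod 31); (28|31)=+1, (25|31)=+1; sign (−1)^0·+1^0·+1^-2 = +1.
(a,b)_2: α=-4, β=-2; u≡7, v≡7 (mod 8); ε(u)ε(v)=1·1, αω(v)=-4·0, βω(u)=-2·0; sum ≡ 1  ⇒  -1.
(a,b)_43: α=1, u≡27; β=1, v≡36 (mod 43); (27|43)=-1, (36|43)=+1; sign (−1)^1·-1^1·+1^1 = +1.
(a,b)_11: α=4, u≡7; β=2, v≡9 (mod 11); (7|11)=-1, (9|11)=+1; sign (−1)^0·-1^2·+1^4 = +1.
(a,b)_∞: sgn(-1505)=−, sgn(903)=+, so +1.
(a,b)_7: α=3, u≡2; β=3, v≡3 (mod 7); (2|7)=+1, (3|7)=-1; sign (−1)^1·+1^3·-1^3 = +1.
(a,b)_41: α=-2, u≡19; β=-2, v≡8 (mod 41); (19|41)=-1, (8|41)=+1; sign (−1)^0·-1^-2·+1^-2 = +1.
Ram(-1505, 903) = {2, 5}; no ℚ_2-point on the conic.

[2, 5]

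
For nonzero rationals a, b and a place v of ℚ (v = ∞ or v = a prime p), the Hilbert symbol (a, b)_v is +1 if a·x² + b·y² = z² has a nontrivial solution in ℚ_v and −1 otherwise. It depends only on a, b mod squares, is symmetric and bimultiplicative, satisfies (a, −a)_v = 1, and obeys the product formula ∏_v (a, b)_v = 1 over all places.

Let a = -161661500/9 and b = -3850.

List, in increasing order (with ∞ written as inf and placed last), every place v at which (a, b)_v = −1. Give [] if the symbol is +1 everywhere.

Mod squares: a ≡ -1616615, b ≡ -154. Check v ∈ {∞, 2, 3, 5, 7, 11, 13, 17, 19}.
v=19: a=19^1·(≡11), b=19^0·(≡7) mod 19; (11|19)=+1, (7|19)=+1; (−1)^{1·0·9}·(+1)^0·(+1)^1 = +1.
v=2: v_2(a)=2, v_2(b)=1; units ≡ 1, 3 (mod 8); ε·ε+αω+βω = 0·1+2·1+1·0 ≡ 0  ⇒  (a,b)_2 = +1.
v=7: a=7^1·(≡6), b=7^1·(≡3) mod 7; (6|7)=-1, (3|7)=-1; (−1)^{1·1·3}·(-1)^1·(-1)^1 = -1.
v=5: a=5^3·(≡2), b=5^2·(≡1) mod 5; (2|5)=-1, (1|5)=+1; (−1)^{3·2·2}·(-1)^2·(+1)^3 = +1.
v=17: a=17^1·(≡5), b=17^0·(≡9) mod 17; (5|17)=-1, (9|17)=+1; (−1)^{1·0·8}·(-1)^0·(+1)^1 = +1.
v=∞: -1616615 < 0 and -154 < 0  ⇒  (a,b)_∞ = -1.
v=11: a=11^1·(≡8), b=11^1·(≡2) mod 11; (8|11)=-1, (2|11)=-1; (−1)^{1·1·5}·(-1)^1·(-1)^1 = -1.
v=13: a=13^1·(≡3), b=13^0·(≡11) mod 13; (3|13)=+1, (11|13)=-1; (−1)^{1·0·6}·(+1)^0·(-1)^1 = -1.
v=3: a=3^-2·(≡1), b=3^0·(≡2) mod 3; (1|3)=+1, (2|3)=-1; (−1)^{-2·0·1}·(+1)^0·(-1)^-2 = +1.
Ram(-1616615, -154) = {7, 11, 13, ∞}; no ℚ_7-point on the conic.

[7, 11, 13, inf]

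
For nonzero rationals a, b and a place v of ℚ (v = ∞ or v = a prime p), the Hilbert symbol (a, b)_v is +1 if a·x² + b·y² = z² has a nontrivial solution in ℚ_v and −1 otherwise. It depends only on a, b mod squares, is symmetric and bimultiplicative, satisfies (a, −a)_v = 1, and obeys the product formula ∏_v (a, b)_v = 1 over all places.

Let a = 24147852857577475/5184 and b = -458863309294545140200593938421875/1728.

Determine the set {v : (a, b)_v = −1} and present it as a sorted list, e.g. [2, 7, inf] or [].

[2, 13, 17, 31]

(a, b) ≡ (121771, -2697) mod (ℚ^×)²; places V = {2, 3, 5, 13, 17, 19, 29, 31, ∞}.
(a,b)_19: α=1, u≡16; β=2, v≡7 (mod 19); (16|19)=+1, (7|19)=+1; sign (−1)^0·+1^2·+1^1 = +1.
(a,b)_13: α=5, u≡6; β=6, v≡2 (mod 13); (6|13)=-1, (2|13)=-1; sign (−1)^0·-1^6·-1^5 = -1.
(a,b)_2: α=-6, β=-6; u≡3, v≡7 (mod 8); ε(u)ε(v)=1·1, αω(v)=-6·0, βω(u)=-6·1; sum ≡ 1  ⇒  -1.
(a,b)_17: α=3, u≡10; β=6, v≡11 (mod 17); (10|17)=-1, (11|17)=-1; sign (−1)^0·-1^6·-1^3 = -1.
(a,b)_29: α=1, u≡28; β=3, v≡13 (mod 29); (28|29)=+1, (13|29)=+1; sign (−1)^0·+1^3·+1^1 = +1.
(a,b)_∞: sgn(121771)=+, sgn(-2697)=−, so +1.
(a,b)_5: α=2, u≡1; β=6, v≡2 (mod 5); (1|5)=+1, (2|5)=-1; sign (−1)^0·+1^6·-1^2 = +1.
(a,b)_31: α=2, u≡13; β=5, v≡13 (mod 31); (13|31)=-1, (13|31)=-1; sign (−1)^0·-1^5·-1^2 = -1.
(a,b)_3: α=-4, u≡1; β=-3, v≡1 (mod 3); (1|3)=+1, (1|3)=+1; sign (−1)^0·+1^-3·+1^-4 = +1.
Ram(121771, -2697) = {2, 13, 17, 31}; no ℚ_2-point on the conic.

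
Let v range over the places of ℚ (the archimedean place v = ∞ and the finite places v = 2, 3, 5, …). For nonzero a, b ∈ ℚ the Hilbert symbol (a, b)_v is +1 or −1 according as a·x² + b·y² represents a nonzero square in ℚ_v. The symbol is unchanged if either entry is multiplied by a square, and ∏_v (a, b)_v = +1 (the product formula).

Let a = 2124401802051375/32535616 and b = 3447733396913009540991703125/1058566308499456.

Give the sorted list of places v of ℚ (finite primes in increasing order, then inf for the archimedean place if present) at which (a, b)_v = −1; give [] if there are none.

[7, 11]

(a, b) ≡ (255, 1309) mod (ℚ^×)²; places V = {2, 3, 5, 7, 11, 17, 23, 31, ∞}.
(a,b)_2: α=-6, β=-12; u≡7, v≡5 (mod 8); ε(u)ε(v)=1·0, αω(v)=-6·1, βω(u)=-12·0; sum ≡ 0  ⇒  +1.
(a,b)_17: α=3, u≡1; β=5, v≡2 (mod 17); (1|17)=+1, (2|17)=+1; sign (−1)^0·+1^5·+1^3 = +1.
(a,b)_23: α=-2, u≡13; β=-4, v≡19 (mod 23); (13|23)=+1, (19|23)=-1; sign (−1)^0·+1^-4·-1^-2 = +1.
(a,b)_5: α=3, u≡1; β=6, v≡4 (mod 5); (1|5)=+1, (4|5)=+1; sign (−1)^0·+1^6·+1^3 = +1.
(a,b)_7: α=6, u≡3; β=11, v≡6 (mod 7); (3|7)=-1, (6|7)=-1; sign (−1)^0·-1^11·-1^6 = -1.
(a,b)_∞: sgn(255)=+, sgn(1309)=+, so +1.
(a,b)_3: α=5, u≡1; β=10, v≡1 (mod 3); (1|3)=+1, (1|3)=+1; sign (−1)^0·+1^10·+1^5 = +1.
(a,b)_11: α=2, u≡8; β=3, v≡1 (mod 11); (8|11)=-1, (1|11)=+1; sign (−1)^0·-1^3·+1^2 = -1.
(a,b)_31: α=-2, u≡8; β=-4, v≡18 (mod 31); (8|31)=+1, (18|31)=+1; sign (−1)^0·+1^-4·+1^-2 = +1.
(255, 1309 / ℚ) ramifies at {7, 11}: a division algebra.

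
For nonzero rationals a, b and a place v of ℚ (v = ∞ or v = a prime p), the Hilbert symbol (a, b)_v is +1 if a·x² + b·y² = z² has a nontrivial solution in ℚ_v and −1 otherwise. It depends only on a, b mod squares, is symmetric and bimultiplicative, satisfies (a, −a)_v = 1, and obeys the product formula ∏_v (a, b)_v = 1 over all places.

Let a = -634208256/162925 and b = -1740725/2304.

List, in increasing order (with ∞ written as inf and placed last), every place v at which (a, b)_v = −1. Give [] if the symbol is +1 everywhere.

(a, b) ≡ (-572033, -29) mod (ℚ^×)²; places V = {2, 3, 5, 7, 11, 17, 19, 23, 29, ∞}.
(a,b)_23: α=1, u≡21; β=0, v≡19 (mod 23); (21|23)=-1, (19|23)=-1; sign (−1)^0·-1^0·-1^1 = -1.
(a,b)_29: α=0, u≡27; β=1, v≡16 (mod 29); (27|29)=-1, (16|29)=+1; sign (−1)^0·-1^1·+1^0 = -1.
(a,b)_∞: sgn(-572033)=−, sgn(-29)=−, so -1.
(a,b)_7: α=-3, u≡3; β=4, v≡3 (mod 7); (3|7)=-1, (3|7)=-1; sign (−1)^0·-1^4·-1^-3 = -1.
(a,b)_11: α=1, u≡4; β=0, v≡5 (mod 11); (4|11)=+1, (5|11)=+1; sign (−1)^0·+1^0·+1^1 = +1.
(a,b)_19: α=-1, u≡13; β=0, v≡11 (mod 19); (13|19)=-1, (11|19)=+1; sign (−1)^0·-1^0·+1^-1 = +1.
(a,b)_2: α=14, β=-8; u≡7, v≡3 (mod 8); ε(u)ε(v)=1·1, αω(v)=14·1, βω(u)=-8·0; sum ≡ 1  ⇒  -1.
(a,b)_5: α=-2, u≡2; β=2, v≡4 (mod 5); (2|5)=-1, (4|5)=+1; sign (−1)^0·-1^2·+1^-2 = +1.
(a,b)_17: α=1, u≡7; β=0, v≡14 (mod 17); (7|17)=-1, (14|17)=-1; sign (−1)^0·-1^0·-1^1 = -1.
(a,b)_3: α=2, u≡1; β=-2, v≡1 (mod 3); (1|3)=+1, (1|3)=+1; sign (−1)^0·+1^-2·+1^2 = +1.
Ram(-572033, -29) = {2, 7, 17, 23, 29, ∞}; no ℚ_2-point on the conic.

[2, 7, 17, 23, 29, inf]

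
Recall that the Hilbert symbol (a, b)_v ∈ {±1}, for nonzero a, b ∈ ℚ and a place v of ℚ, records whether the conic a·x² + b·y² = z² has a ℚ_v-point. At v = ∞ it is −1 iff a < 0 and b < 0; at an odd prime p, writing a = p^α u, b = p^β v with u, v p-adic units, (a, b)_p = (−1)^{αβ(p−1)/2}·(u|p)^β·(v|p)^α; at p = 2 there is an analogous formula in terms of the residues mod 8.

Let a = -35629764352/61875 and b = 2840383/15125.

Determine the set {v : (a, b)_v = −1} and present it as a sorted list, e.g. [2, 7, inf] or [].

[2, 5, 7, 11]

(a, b) ≡ (-77, 35) mod (ℚ^×)²; places V = {2, 3, 5, 7, 11, 13, ∞}.
(a,b)_7: α=7, u≡5; β=5, v≡3 (mod 7); (5|7)=-1, (3|7)=-1; sign (−1)^1·-1^5·-1^7 = -1.
(a,b)_13: α=2, u≡3; β=2, v≡4 (mod 13); (3|13)=+1, (4|13)=+1; sign (−1)^0·+1^2·+1^2 = +1.
(a,b)_5: α=-4, u≡2; β=-3, v≡3 (mod 5); (2|5)=-1, (3|5)=-1; sign (−1)^0·-1^-3·-1^-4 = -1.
(a,b)_∞: sgn(-77)=−, sgn(35)=+, so +1.
(a,b)_11: α=-1, u≡4; β=-2, v≡10 (mod 11); (4|11)=+1, (10|11)=-1; sign (−1)^0·+1^-2·-1^-1 = -1.
(a,b)_2: α=8, β=0; u≡3, v≡3 (mod 8); ε(u)ε(v)=1·1, αω(v)=8·1, βω(u)=0·1; sum ≡ 1  ⇒  -1.
(a,b)_3: α=-2, u≡1; β=0, v≡2 (mod 3); (1|3)=+1, (2|3)=-1; sign (−1)^0·+1^0·-1^-2 = +1.
Ram(-77, 35) = {2, 5, 7, 11}; no ℚ_2-point on the conic.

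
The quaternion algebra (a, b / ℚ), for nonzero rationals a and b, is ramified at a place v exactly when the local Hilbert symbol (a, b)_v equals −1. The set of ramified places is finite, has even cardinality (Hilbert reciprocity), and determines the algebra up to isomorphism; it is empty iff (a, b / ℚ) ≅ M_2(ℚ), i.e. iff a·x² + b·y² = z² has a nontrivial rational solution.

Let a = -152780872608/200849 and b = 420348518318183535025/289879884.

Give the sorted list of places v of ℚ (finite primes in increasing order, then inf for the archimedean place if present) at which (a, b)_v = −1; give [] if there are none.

Mod squares: a ≡ -12122, b ≡ 19. Check v ∈ {∞, 2, 3, 5, 7, 11, 13, 19, 23, 29, 31, 47}.
v=3: a=3^2·(≡1), b=3^-4·(≡1) mod 3; (1|3)=+1, (1|3)=+1; (−1)^{2·-4·1}·(+1)^-4·(+1)^2 = +1.
v=31: a=31^-2·(≡21), b=31^-2·(≡5) mod 31; (21|31)=-1, (5|31)=+1; (−1)^{-2·-2·15}·(-1)^-2·(+1)^-2 = +1.
v=29: a=29^1·(≡26), b=29^2·(≡27) mod 29; (26|29)=-1, (27|29)=-1; (−1)^{1·2·14}·(-1)^2·(-1)^1 = -1.
v=11: a=11^-1·(≡1), b=11^4·(≡2) mod 11; (1|11)=+1, (2|11)=-1; (−1)^{-1·4·5}·(+1)^4·(-1)^-1 = -1.
v=47: a=47^2·(≡7), b=47^4·(≡33) mod 47; (7|47)=+1, (33|47)=-1; (−1)^{2·4·23}·(+1)^4·(-1)^2 = +1.
v=∞: -12122 < 0 and 19 > 0  ⇒  (a,b)_∞ = +1.
v=19: a=19^-1·(≡10), b=19^-1·(≡16) mod 19; (10|19)=-1, (16|19)=+1; (−1)^{-1·-1·9}·(-1)^-1·(+1)^-1 = +1.
v=13: a=13^2·(≡5), b=13^0·(≡11) mod 13; (5|13)=-1, (11|13)=-1; (−1)^{2·0·6}·(-1)^0·(-1)^2 = +1.
v=23: a=23^0·(≡21), b=23^4·(≡17) mod 23; (21|23)=-1, (17|23)=-1; (−1)^{0·4·11}·(-1)^4·(-1)^0 = +1.
v=7: a=7^2·(≡2), b=7^-2·(≡6) mod 7; (2|7)=+1, (6|7)=-1; (−1)^{2·-2·3}·(+1)^-2·(-1)^2 = +1.
v=5: a=5^0·(≡3), b=5^2·(≡4) mod 5; (3|5)=-1, (4|5)=+1; (−1)^{0·2·2}·(-1)^2·(+1)^0 = +1.
v=2: v_2(a)=5, v_2(b)=-2; units ≡ 3, 3 (mod 8); ε·ε+αω+βω = 1·1+5·1+-2·1 ≡ 0  ⇒  (a,b)_2 = +1.
Ram(-12122, 19) = {11, 29}; no ℚ_11-point on the conic.

[11, 29]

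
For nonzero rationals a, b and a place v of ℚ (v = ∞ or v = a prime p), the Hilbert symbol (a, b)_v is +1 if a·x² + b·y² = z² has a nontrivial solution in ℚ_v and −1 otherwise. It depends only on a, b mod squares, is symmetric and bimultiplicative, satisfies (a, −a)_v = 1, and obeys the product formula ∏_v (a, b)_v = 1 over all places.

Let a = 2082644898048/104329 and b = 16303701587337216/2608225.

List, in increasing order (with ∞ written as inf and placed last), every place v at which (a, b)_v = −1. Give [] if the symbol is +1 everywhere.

Mod squares: a ≡ 7337, b ≡ 754. Check v ∈ {∞, 2, 3, 5, 11, 13, 17, 19, 23, 29}.
v=23: a=23^1·(≡5), b=23^2·(≡2) mod 23; (5|23)=-1, (2|23)=+1; (−1)^{1·2·11}·(-1)^2·(+1)^1 = +1.
v=17: a=17^-2·(≡11), b=17^-2·(≡3) mod 17; (11|17)=-1, (3|17)=-1; (−1)^{-2·-2·8}·(-1)^-2·(-1)^-2 = +1.
v=29: a=29^1·(≡14), b=29^1·(≡11) mod 29; (14|29)=-1, (11|29)=-1; (−1)^{1·1·14}·(-1)^1·(-1)^1 = +1.
v=19: a=19^-2·(≡14), b=19^-2·(≡2) mod 19; (14|19)=-1, (2|19)=-1; (−1)^{-2·-2·9}·(-1)^-2·(-1)^-2 = +1.
v=13: a=13^2·(≡7), b=13^3·(≡5) mod 13; (7|13)=-1, (5|13)=-1; (−1)^{2·3·6}·(-1)^3·(-1)^2 = -1.
v=2: v_2(a)=8, v_2(b)=13; units ≡ 1, 1 (mod 8); ε·ε+αω+βω = 0·0+8·0+13·0 ≡ 0  ⇒  (a,b)_2 = +1.
v=11: a=11^1·(≡7), b=11^0·(≡2) mod 11; (7|11)=-1, (2|11)=-1; (−1)^{1·0·5}·(-1)^0·(-1)^1 = -1.
v=3: a=3^8·(≡2), b=3^10·(≡1) mod 3; (2|3)=-1, (1|3)=+1; (−1)^{8·10·1}·(-1)^10·(+1)^8 = +1.
v=5: a=5^0·(≡2), b=5^-2·(≡4) mod 5; (2|5)=-1, (4|5)=+1; (−1)^{0·-2·2}·(-1)^-2·(+1)^0 = +1.
v=∞: 7337 > 0 and 754 > 0  ⇒  (a,b)_∞ = +1.
(7337, 754 / ℚ) ramifies at {11, 13}: a division algebra.

[11, 13]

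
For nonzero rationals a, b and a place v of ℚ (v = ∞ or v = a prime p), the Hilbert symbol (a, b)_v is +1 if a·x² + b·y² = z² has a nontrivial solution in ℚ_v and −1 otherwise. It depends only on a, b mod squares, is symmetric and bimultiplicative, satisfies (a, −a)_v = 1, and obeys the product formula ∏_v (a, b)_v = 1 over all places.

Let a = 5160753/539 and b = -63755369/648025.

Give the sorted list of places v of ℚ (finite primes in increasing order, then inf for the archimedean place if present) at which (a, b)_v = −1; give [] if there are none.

(a, b) ≡ (4147, -41) mod (ℚ^×)²; places V = {2, 3, 5, 7, 11, 13, 23, 29, 41, 43, ∞}.
(a,b)_∞: sgn(4147)=+, sgn(-41)=−, so +1.
(a,b)_3: α=4, u≡1; β=0, v≡1 (mod 3); (1|3)=+1, (1|3)=+1; sign (−1)^0·+1^0·+1^4 = +1.
(a,b)_7: α=-2, u≡6; β=-2, v≡4 (mod 7); (6|7)=-1, (4|7)=+1; sign (−1)^0·-1^-2·+1^-2 = +1.
(a,b)_29: α=1, u≡11; β=2, v≡10 (mod 29); (11|29)=-1, (10|29)=-1; sign (−1)^0·-1^2·-1^1 = -1.
(a,b)_23: α=0, u≡22; β=-2, v≡17 (mod 23); (22|23)=-1, (17|23)=-1; sign (−1)^0·-1^-2·-1^0 = +1.
(a,b)_13: α=3, u≡8; β=0, v≡11 (mod 13); (8|13)=-1, (11|13)=-1; sign (−1)^0·-1^0·-1^3 = -1.
(a,b)_43: α=0, u≡29; β=2, v≡29 (mod 43); (29|43)=-1, (29|43)=-1; sign (−1)^0·-1^2·-1^0 = +1.
(a,b)_41: α=0, u≡7; β=1, v≡4 (mod 41); (7|41)=-1, (4|41)=+1; sign (−1)^0·-1^1·+1^0 = -1.
(a,b)_5: α=0, u≡2; β=-2, v≡1 (mod 5); (2|5)=-1, (1|5)=+1; sign (−1)^0·-1^-2·+1^0 = +1.
(a,b)_2: α=0, β=0; u≡3, v≡7 (mod 8); ε(u)ε(v)=1·1, αω(v)=0·0, βω(u)=0·1; sum ≡ 1  ⇒  -1.
(a,b)_11: α=-1, u≡3; β=0, v≡1 (mod 11); (3|11)=+1, (1|11)=+1; sign (−1)^0·+1^0·+1^-1 = +1.
(4147, -41 / ℚ) ramifies at {2, 13, 29, 41}: a division algebra.

[2, 13, 29, 41]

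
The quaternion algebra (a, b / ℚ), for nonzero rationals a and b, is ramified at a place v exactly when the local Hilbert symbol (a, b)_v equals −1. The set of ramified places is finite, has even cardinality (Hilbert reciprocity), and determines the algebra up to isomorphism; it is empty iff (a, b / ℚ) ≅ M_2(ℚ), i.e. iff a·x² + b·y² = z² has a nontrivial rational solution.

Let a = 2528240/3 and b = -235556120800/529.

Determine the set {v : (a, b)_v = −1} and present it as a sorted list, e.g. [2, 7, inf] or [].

[2, 3, 5, 7]

(a, b) ≡ (2805, -238) mod (ℚ^×)²; places V = {2, 3, 5, 7, 11, 13, 17, 23, ∞}.
(a,b)_13: α=2, u≡12; β=2, v≡4 (mod 13); (12|13)=+1, (4|13)=+1; sign (−1)^0·+1^2·+1^2 = +1.
(a,b)_23: α=0, u≡19; β=-2, v≡10 (mod 23); (19|23)=-1, (10|23)=-1; sign (−1)^0·-1^-2·-1^0 = +1.
(a,b)_3: α=-1, u≡2; β=0, v≡2 (mod 3); (2|3)=-1, (2|3)=-1; sign (−1)^0·-1^0·-1^-1 = -1.
(a,b)_2: α=4, β=5; u≡5, v≡1 (mod 8); ε(u)ε(v)=0·0, αω(v)=4·0, βω(u)=5·1; sum ≡ 1  ⇒  -1.
(a,b)_∞: sgn(2805)=+, sgn(-238)=−, so +1.
(a,b)_11: α=1, u≡2; β=4, v≡9 (mod 11); (2|11)=-1, (9|11)=+1; sign (−1)^0·-1^4·+1^1 = +1.
(a,b)_7: α=0, u≡5; β=1, v≡1 (mod 7); (5|7)=-1, (1|7)=+1; sign (−1)^0·-1^1·+1^0 = -1.
(a,b)_5: α=1, u≡1; β=2, v≡2 (mod 5); (1|5)=+1, (2|5)=-1; sign (−1)^0·+1^2·-1^1 = -1.
(a,b)_17: α=1, u≡7; β=1, v≡14 (mod 17); (7|17)=-1, (14|17)=-1; sign (−1)^0·-1^1·-1^1 = +1.
(2805, -238 / ℚ) ramifies at {2, 3, 5, 7}: a division algebra.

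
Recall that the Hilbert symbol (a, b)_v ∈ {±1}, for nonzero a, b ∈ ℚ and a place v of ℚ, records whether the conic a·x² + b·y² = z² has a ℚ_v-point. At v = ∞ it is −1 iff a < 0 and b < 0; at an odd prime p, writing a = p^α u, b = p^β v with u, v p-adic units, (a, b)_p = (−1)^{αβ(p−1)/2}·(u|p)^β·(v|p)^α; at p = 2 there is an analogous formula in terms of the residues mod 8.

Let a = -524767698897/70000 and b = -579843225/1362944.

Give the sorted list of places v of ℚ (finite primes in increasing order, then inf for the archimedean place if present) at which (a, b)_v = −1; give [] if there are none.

[3, 11, 29, inf]

(a, b) ≡ (-18879, -167739) mod (ℚ^×)²; places V = {2, 3, 5, 7, 11, 13, 17, 23, 29, 31, 37, ∞}.
(a,b)_3: α=1, u≡1; β=3, v≡1 (mod 3); (1|3)=+1, (1|3)=+1; sign (−1)^1·+1^3·+1^1 = -1.
(a,b)_2: α=-4, β=-10; u≡1, v≡5 (mod 8); ε(u)ε(v)=0·0, αω(v)=-4·1, βω(u)=-10·0; sum ≡ 0  ⇒  +1.
(a,b)_23: α=0, u≡3; β=1, v≡7 (mod 23); (3|23)=+1, (7|23)=-1; sign (−1)^0·+1^1·-1^0 = +1.
(a,b)_11: α=0, u≡6; β=-3, v≡6 (mod 11); (6|11)=-1, (6|11)=-1; sign (−1)^0·-1^-3·-1^0 = -1.
(a,b)_∞: sgn(-18879)=−, sgn(-167739)=−, so -1.
(a,b)_29: α=3, u≡28; β=0, v≡15 (mod 29); (28|29)=+1, (15|29)=-1; sign (−1)^0·+1^0·-1^3 = -1.
(a,b)_37: α=2, u≡25; β=0, v≡20 (mod 37); (25|37)=+1, (20|37)=-1; sign (−1)^0·+1^0·-1^2 = +1.
(a,b)_13: α=2, u≡12; β=3, v≡6 (mod 13); (12|13)=+1, (6|13)=-1; sign (−1)^0·+1^3·-1^2 = +1.
(a,b)_7: α=-1, u≡5; β=0, v≡2 (mod 7); (5|7)=-1, (2|7)=+1; sign (−1)^0·-1^0·+1^-1 = +1.
(a,b)_17: α=0, u≡4; β=1, v≡6 (mod 17); (4|17)=+1, (6|17)=-1; sign (−1)^0·+1^1·-1^0 = +1.
(a,b)_5: α=-4, u≡4; β=2, v≡4 (mod 5); (4|5)=+1, (4|5)=+1; sign (−1)^0·+1^2·+1^-4 = +1.
(a,b)_31: α=1, u≡3; β=0, v≡18 (mod 31); (3|31)=-1, (18|31)=+1; sign (−1)^0·-1^0·+1^1 = +1.
Ram(-18879, -167739) = {3, 11, 29, ∞}; no ℚ_3-point on the conic.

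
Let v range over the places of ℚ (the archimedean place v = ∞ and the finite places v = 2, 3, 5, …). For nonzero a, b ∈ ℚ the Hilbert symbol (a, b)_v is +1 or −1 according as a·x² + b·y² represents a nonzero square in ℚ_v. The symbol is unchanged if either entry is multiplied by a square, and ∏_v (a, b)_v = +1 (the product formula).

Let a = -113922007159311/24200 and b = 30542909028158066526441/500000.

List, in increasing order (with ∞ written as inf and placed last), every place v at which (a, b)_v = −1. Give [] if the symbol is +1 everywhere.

Mod squares: a ≡ -711022, b ≡ 2. Check v ∈ {∞, 2, 3, 5, 7, 11, 13, 17, 23, 29, 41}.
v=∞: -711022 < 0 and 2 > 0  ⇒  (a,b)_∞ = +1.
v=5: a=5^-2·(≡3), b=5^-6·(≡3) mod 5; (3|5)=-1, (3|5)=-1; (−1)^{-2·-6·2}·(-1)^-6·(-1)^-2 = +1.
v=11: a=11^-2·(≡6), b=11^0·(≡8) mod 11; (6|11)=-1, (8|11)=-1; (−1)^{-2·0·5}·(-1)^0·(-1)^-2 = +1.
v=41: a=41^1·(≡21), b=41^2·(≡39) mod 41; (21|41)=+1, (39|41)=+1; (−1)^{1·2·20}·(+1)^2·(+1)^1 = +1.
v=3: a=3^8·(≡2), b=3^10·(≡2) mod 3; (2|3)=-1, (2|3)=-1; (−1)^{8·10·1}·(-1)^10·(-1)^8 = +1.
v=13: a=13^3·(≡10), b=13^2·(≡6) mod 13; (10|13)=+1, (6|13)=-1; (−1)^{3·2·6}·(+1)^2·(-1)^3 = -1.
v=7: a=7^0·(≡6), b=7^2·(≡2) mod 7; (6|7)=-1, (2|7)=+1; (−1)^{0·2·3}·(-1)^2·(+1)^0 = +1.
v=17: a=17^2·(≡3), b=17^4·(≡9) mod 17; (3|17)=-1, (9|17)=+1; (−1)^{2·4·8}·(-1)^4·(+1)^2 = +1.
v=29: a=29^1·(≡20), b=29^2·(≡15) mod 29; (20|29)=+1, (15|29)=-1; (−1)^{1·2·14}·(+1)^2·(-1)^1 = -1.
v=2: v_2(a)=-3, v_2(b)=-5; units ≡ 1, 1 (mod 8); ε·ε+αω+βω = 0·0+-3·0+-5·0 ≡ 0  ⇒  (a,b)_2 = +1.
v=23: a=23^1·(≡5), b=23^2·(≡18) mod 23; (5|23)=-1, (18|23)=+1; (−1)^{1·2·11}·(-1)^2·(+1)^1 = +1.
|Ram(-711022, 2)| = 2, even; anisotropic at {13, 29}.

[13, 29]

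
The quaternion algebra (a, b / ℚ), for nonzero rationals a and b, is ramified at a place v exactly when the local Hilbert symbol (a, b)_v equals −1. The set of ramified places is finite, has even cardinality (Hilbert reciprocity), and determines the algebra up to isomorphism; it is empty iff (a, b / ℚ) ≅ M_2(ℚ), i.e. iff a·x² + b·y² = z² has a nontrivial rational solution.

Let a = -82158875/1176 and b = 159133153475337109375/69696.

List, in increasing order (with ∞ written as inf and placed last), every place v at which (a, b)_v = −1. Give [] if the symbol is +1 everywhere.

[2, 5]

(a, b) ≡ (-11730, 943) mod (ℚ^×)²; places V = {2, 3, 5, 7, 11, 17, 23, 41, ∞}.
(a,b)_5: α=3, u≡4; β=8, v≡3 (mod 5); (4|5)=+1, (3|5)=-1; sign (−1)^0·+1^8·-1^3 = -1.
(a,b)_∞: sgn(-11730)=−, sgn(943)=+, so +1.
(a,b)_17: α=1, u≡7; β=2, v≡16 (mod 17); (7|17)=-1, (16|17)=+1; sign (−1)^0·-1^2·+1^1 = +1.
(a,b)_2: α=-3, β=-6; u≡7, v≡7 (mod 8); ε(u)ε(v)=1·1, αω(v)=-3·0, βω(u)=-6·0; sum ≡ 1  ⇒  -1.
(a,b)_3: α=-1, u≡2; β=-2, v≡1 (mod 3); (2|3)=-1, (1|3)=+1; sign (−1)^0·-1^-2·+1^-1 = +1.
(a,b)_11: α=0, u≡7; β=-2, v≡8 (mod 11); (7|11)=-1, (8|11)=-1; sign (−1)^0·-1^-2·-1^0 = +1.
(a,b)_41: α=2, u≡16; β=5, v≡8 (mod 41); (16|41)=+1, (8|41)=+1; sign (−1)^0·+1^5·+1^2 = +1.
(a,b)_23: α=1, u≡17; β=3, v≡12 (mod 23); (17|23)=-1, (12|23)=+1; sign (−1)^1·-1^3·+1^1 = +1.
(a,b)_7: α=-2, u≡2; β=0, v≡5 (mod 7); (2|7)=+1, (5|7)=-1; sign (−1)^0·+1^0·-1^-2 = +1.
(-11730, 943 / ℚ) ramifies at {2, 5}: a division algebra.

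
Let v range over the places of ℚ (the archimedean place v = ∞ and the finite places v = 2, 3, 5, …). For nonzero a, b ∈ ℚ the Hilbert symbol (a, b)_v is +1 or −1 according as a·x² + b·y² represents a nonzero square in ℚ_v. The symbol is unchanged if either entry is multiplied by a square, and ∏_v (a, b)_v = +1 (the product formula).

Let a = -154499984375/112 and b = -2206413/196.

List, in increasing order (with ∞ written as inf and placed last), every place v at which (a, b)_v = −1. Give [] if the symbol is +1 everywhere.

[2, inf]

(a, b) ≡ (-572033, -245157) mod (ℚ^×)²; places V = {2, 3, 5, 7, 11, 17, 19, 23, ∞}.
(a,b)_7: α=-1, u≡6; β=-2, v≡2 (mod 7); (6|7)=-1, (2|7)=+1; sign (−1)^0·-1^-2·+1^-1 = +1.
(a,b)_2: α=-4, β=-2; u≡7, v≡3 (mod 8); ε(u)ε(v)=1·1, αω(v)=-4·1, βω(u)=-2·0; sum ≡ 1  ⇒  -1.
(a,b)_19: α=1, u≡10; β=1, v≡16 (mod 19); (10|19)=-1, (16|19)=+1; sign (−1)^1·-1^1·+1^1 = +1.
(a,b)_23: α=1, u≡15; β=1, v≡4 (mod 23); (15|23)=-1, (4|23)=+1; sign (−1)^1·-1^1·+1^1 = +1.
(a,b)_5: α=6, u≡3; β=0, v≡2 (mod 5); (3|5)=-1, (2|5)=-1; sign (−1)^0·-1^0·-1^6 = +1.
(a,b)_∞: sgn(-572033)=−, sgn(-245157)=−, so -1.
(a,b)_3: α=0, u≡1; β=3, v≡1 (mod 3); (1|3)=+1, (1|3)=+1; sign (−1)^0·+1^3·+1^0 = +1.
(a,b)_11: α=3, u≡1; β=1, v≡10 (mod 11); (1|11)=+1, (10|11)=-1; sign (−1)^1·+1^1·-1^3 = +1.
(a,b)_17: α=1, u≡5; β=1, v≡12 (mod 17); (5|17)=-1, (12|17)=-1; sign (−1)^0·-1^1·-1^1 = +1.
|Ram(-572033, -245157)| = 2, even; anisotropic at {2, ∞}.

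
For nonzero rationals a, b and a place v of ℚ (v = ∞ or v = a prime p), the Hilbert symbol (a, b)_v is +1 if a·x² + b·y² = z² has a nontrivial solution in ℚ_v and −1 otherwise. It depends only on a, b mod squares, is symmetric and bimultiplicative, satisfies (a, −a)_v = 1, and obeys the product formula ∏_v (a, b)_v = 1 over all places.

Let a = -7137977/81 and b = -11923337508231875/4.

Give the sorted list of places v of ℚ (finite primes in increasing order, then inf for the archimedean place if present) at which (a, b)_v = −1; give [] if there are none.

[19, 31, 41, inf]

Mod squares: a ≡ -145673, b ≡ -899. Check v ∈ {∞, 2, 3, 5, 7, 11, 17, 19, 29, 31, 41}.
v=3: a=3^-4·(≡1), b=3^0·(≡1) mod 3; (1|3)=+1, (1|3)=+1; (−1)^{-4·0·1}·(+1)^0·(+1)^-4 = +1.
v=7: a=7^2·(≡1), b=7^0·(≡4) mod 7; (1|7)=+1, (4|7)=+1; (−1)^{2·0·3}·(+1)^0·(+1)^2 = +1.
v=31: a=31^0·(≡6), b=31^1·(≡9) mod 31; (6|31)=-1, (9|31)=+1; (−1)^{0·1·15}·(-1)^1·(+1)^0 = -1.
v=2: v_2(a)=0, v_2(b)=-2; units ≡ 7, 5 (mod 8); ε·ε+αω+βω = 1·0+0·1+-2·0 ≡ 0  ⇒  (a,b)_2 = +1.
v=41: a=41^1·(≡11), b=41^2·(≡35) mod 41; (11|41)=-1, (35|41)=-1; (−1)^{1·2·20}·(-1)^2·(-1)^1 = -1.
v=∞: -145673 < 0 and -899 < 0  ⇒  (a,b)_∞ = -1.
v=19: a=19^1·(≡16), b=19^2·(≡15) mod 19; (16|19)=+1, (15|19)=-1; (−1)^{1·2·9}·(+1)^2·(-1)^1 = -1.
v=17: a=17^1·(≡8), b=17^2·(≡15) mod 17; (8|17)=+1, (15|17)=+1; (−1)^{1·2·8}·(+1)^2·(+1)^1 = +1.
v=5: a=5^0·(≡3), b=5^4·(≡1) mod 5; (3|5)=-1, (1|5)=+1; (−1)^{0·4·2}·(-1)^4·(+1)^0 = +1.
v=11: a=11^1·(≡4), b=11^2·(≡4) mod 11; (4|11)=+1, (4|11)=+1; (−1)^{1·2·5}·(+1)^2·(+1)^1 = +1.
v=29: a=29^0·(≡20), b=29^1·(≡2) mod 29; (20|29)=+1, (2|29)=-1; (−1)^{0·1·14}·(+1)^1·(-1)^0 = +1.
|Ram(-145673, -899)| = 4, even; anisotropic at {19, 31, 41, ∞}.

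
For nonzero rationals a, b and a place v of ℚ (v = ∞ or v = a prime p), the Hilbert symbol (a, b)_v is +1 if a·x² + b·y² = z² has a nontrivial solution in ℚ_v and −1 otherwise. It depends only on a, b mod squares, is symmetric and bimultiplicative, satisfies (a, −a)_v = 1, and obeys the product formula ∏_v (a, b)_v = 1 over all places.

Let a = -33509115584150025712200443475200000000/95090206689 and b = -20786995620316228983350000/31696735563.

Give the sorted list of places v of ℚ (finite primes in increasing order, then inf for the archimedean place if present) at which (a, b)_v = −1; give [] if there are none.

[2, 5, 31, inf]

Mod squares: a ≡ -847757, b ≡ -198645. Check v ∈ {∞, 2, 3, 5, 7, 11, 17, 19, 23, 29, 31, 41, 47}.
v=5: a=5^8·(≡2), b=5^5·(≡1) mod 5; (2|5)=-1, (1|5)=+1; (−1)^{8·5·2}·(-1)^5·(+1)^8 = -1.
v=2: v_2(a)=14, v_2(b)=4; units ≡ 3, 3 (mod 8); ε·ε+αω+βω = 1·1+14·1+4·1 ≡ 1  ⇒  (a,b)_2 = -1.
v=3: a=3^-16·(≡1), b=3^-15·(≡1) mod 3; (1|3)=+1, (1|3)=+1; (−1)^{-16·-15·1}·(+1)^-15·(+1)^-16 = +1.
v=17: a=17^2·(≡13), b=17^1·(≡5) mod 17; (13|17)=+1, (5|17)=-1; (−1)^{2·1·8}·(+1)^1·(-1)^2 = +1.
v=∞: -847757 < 0 and -198645 < 0  ⇒  (a,b)_∞ = -1.
v=47: a=47^-2·(≡39), b=47^-2·(≡14) mod 47; (39|47)=-1, (14|47)=+1; (−1)^{-2·-2·23}·(-1)^-2·(+1)^-2 = +1.
v=31: a=31^3·(≡12), b=31^2·(≡27) mod 31; (12|31)=-1, (27|31)=-1; (−1)^{3·2·15}·(-1)^2·(-1)^3 = -1.
v=11: a=11^0·(≡6), b=11^2·(≡9) mod 11; (6|11)=-1, (9|11)=+1; (−1)^{0·2·5}·(-1)^2·(+1)^0 = +1.
v=41: a=41^5·(≡24), b=41^3·(≡3) mod 41; (24|41)=-1, (3|41)=-1; (−1)^{5·3·20}·(-1)^3·(-1)^5 = +1.
v=23: a=23^3·(≡20), b=23^2·(≡4) mod 23; (20|23)=-1, (4|23)=+1; (−1)^{3·2·11}·(-1)^2·(+1)^3 = +1.
v=19: a=19^2·(≡1), b=19^3·(≡13) mod 19; (1|19)=+1, (13|19)=-1; (−1)^{2·3·9}·(+1)^3·(-1)^2 = +1.
v=7: a=7^2·(≡6), b=7^0·(≡2) mod 7; (6|7)=-1, (2|7)=+1; (−1)^{2·0·3}·(-1)^0·(+1)^2 = +1.
v=29: a=29^3·(≡16), b=29^2·(≡20) mod 29; (16|29)=+1, (20|29)=+1; (−1)^{3·2·14}·(+1)^2·(+1)^3 = +1.
(-847757, -198645 / ℚ) ramifies at {2, 5, 31, ∞}: a division algebra.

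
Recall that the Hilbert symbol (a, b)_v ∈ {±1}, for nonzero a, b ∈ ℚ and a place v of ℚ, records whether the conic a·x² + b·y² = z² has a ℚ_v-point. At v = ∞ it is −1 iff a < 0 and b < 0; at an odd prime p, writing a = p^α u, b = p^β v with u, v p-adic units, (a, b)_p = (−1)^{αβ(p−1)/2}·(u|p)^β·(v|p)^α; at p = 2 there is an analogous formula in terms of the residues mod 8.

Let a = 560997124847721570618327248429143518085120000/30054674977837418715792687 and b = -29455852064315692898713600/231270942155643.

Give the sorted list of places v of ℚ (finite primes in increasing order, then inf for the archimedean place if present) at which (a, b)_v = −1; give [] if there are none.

[2, 29]

(a, b) ≡ (5434, -1218) mod (ℚ^×)²; places V = {2, 3, 5, 7, 11, 13, 17, 19, 23, 29, 41, 43, ∞}.
(a,b)_43: α=4, u≡16; β=2, v≡20 (mod 43); (16|43)=+1, (20|43)=-1; sign (−1)^0·+1^2·-1^4 = +1.
(a,b)_41: α=-4, u≡28; β=-2, v≡27 (mod 41); (28|41)=-1, (27|41)=-1; sign (−1)^0·-1^-2·-1^-4 = +1.
(a,b)_7: α=4, u≡4; β=1, v≡4 (mod 7); (4|7)=+1, (4|7)=+1; sign (−1)^0·+1^1·+1^4 = +1.
(a,b)_19: α=-5, u≡4; β=-2, v≡9 (mod 19); (4|19)=+1, (9|19)=+1; sign (−1)^0·+1^-2·+1^-5 = +1.
(a,b)_23: α=8, u≡12; β=4, v≡4 (mod 23); (12|23)=+1, (4|23)=+1; sign (−1)^0·+1^4·+1^8 = +1.
(a,b)_∞: sgn(5434)=+, sgn(-1218)=−, so +1.
(a,b)_2: α=21, β=17; u≡5, v≡7 (mod 8); ε(u)ε(v)=0·1, αω(v)=21·0, βω(u)=17·1; sum ≡ 1  ⇒  -1.
(a,b)_3: α=-4, u≡1; β=-3, v≡2 (mod 3); (1|3)=+1, (2|3)=-1; sign (−1)^0·+1^-3·-1^-4 = +1.
(a,b)_29: α=8, u≡8; β=5, v≡23 (mod 29); (8|29)=-1, (23|29)=+1; sign (−1)^0·-1^5·+1^8 = -1.
(a,b)_13: α=-3, u≡6; β=-2, v≡4 (mod 13); (6|13)=-1, (4|13)=+1; sign (−1)^0·-1^-2·+1^-3 = +1.
(a,b)_5: α=4, u≡1; β=2, v≡2 (mod 5); (1|5)=+1, (2|5)=-1; sign (−1)^0·+1^2·-1^4 = +1.
(a,b)_17: α=-6, u≡3; β=-4, v≡12 (mod 17); (3|17)=-1, (12|17)=-1; sign (−1)^0·-1^-4·-1^-6 = +1.
(a,b)_11: α=3, u≡10; β=2, v≡3 (mod 11); (10|11)=-1, (3|11)=+1; sign (−1)^0·-1^2·+1^3 = +1.
|Ram(5434, -1218)| = 2, even; anisotropic at {2, 29}.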